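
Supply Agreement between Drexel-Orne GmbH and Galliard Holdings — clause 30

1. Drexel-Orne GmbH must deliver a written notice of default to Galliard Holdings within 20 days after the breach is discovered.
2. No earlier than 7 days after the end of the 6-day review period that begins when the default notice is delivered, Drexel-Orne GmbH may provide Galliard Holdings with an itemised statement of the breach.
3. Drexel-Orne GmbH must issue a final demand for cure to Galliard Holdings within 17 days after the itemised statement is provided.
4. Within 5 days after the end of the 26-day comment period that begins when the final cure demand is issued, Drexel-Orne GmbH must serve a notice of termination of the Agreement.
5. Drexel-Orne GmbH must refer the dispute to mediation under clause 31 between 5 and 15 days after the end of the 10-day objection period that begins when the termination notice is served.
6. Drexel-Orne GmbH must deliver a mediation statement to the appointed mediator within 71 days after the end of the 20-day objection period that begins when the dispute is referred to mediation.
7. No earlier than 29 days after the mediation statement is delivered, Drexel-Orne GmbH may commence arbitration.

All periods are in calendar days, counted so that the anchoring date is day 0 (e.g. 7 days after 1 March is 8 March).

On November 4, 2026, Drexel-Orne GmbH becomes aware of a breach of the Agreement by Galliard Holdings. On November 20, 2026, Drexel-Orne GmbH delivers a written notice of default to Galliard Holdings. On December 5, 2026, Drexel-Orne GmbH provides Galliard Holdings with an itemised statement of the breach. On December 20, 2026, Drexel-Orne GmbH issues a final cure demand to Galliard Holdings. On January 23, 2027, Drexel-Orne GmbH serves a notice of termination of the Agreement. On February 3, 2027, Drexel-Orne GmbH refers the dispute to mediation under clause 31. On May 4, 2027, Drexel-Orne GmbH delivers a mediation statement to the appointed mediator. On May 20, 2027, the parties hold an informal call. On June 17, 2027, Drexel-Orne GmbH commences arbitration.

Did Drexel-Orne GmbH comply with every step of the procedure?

(1) due by November 4, 2026 + 20 days = November 24, 2026; completed November 20, 2026, before the deadline.
(2) permitted from November 26, 2026 + 7 days = December 3, 2026 onward; done December 5, 2026, after the minimum wait.
(3) due by December 5, 2026 + 17 days = December 22, 2026; December 20, 2026 is within that limit.
(4) due by January 15, 2027 + 5 days = January 20, 2027; done January 23, 2027 — 3 days late.
The procedure was therefore not followed at step 4.

No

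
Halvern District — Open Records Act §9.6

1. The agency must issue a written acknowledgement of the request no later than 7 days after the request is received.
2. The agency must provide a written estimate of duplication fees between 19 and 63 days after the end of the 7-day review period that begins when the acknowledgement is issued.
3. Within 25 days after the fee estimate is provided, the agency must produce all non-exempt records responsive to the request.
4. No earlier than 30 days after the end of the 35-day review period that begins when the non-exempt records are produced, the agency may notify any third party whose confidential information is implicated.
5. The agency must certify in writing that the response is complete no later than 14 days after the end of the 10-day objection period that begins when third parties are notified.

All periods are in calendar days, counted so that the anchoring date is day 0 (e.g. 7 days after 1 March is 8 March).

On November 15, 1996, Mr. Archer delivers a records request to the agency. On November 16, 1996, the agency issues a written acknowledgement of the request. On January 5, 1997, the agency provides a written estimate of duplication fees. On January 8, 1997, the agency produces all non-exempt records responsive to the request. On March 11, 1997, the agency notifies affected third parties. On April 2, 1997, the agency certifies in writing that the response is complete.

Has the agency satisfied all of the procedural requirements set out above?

(1) due by November 15, 1996 + 7 days = November 22, 1996; done November 16, 1996 — timely.
(2) the permitted window runs from November 23, 1996 + 19 = December 12, 1996 to November 23, 1996 + 63 = January 25, 1997; done January 5, 1997, which is between those dates.
(3) due by January 5, 1997 + 25 days = January 30, 1997; completed January 8, 1997, before the deadline.
(4) permitted from February 12, 1997 + 30 days = March 14, 1997 onward; acted on March 11, 1997, 3 days prematurely.

No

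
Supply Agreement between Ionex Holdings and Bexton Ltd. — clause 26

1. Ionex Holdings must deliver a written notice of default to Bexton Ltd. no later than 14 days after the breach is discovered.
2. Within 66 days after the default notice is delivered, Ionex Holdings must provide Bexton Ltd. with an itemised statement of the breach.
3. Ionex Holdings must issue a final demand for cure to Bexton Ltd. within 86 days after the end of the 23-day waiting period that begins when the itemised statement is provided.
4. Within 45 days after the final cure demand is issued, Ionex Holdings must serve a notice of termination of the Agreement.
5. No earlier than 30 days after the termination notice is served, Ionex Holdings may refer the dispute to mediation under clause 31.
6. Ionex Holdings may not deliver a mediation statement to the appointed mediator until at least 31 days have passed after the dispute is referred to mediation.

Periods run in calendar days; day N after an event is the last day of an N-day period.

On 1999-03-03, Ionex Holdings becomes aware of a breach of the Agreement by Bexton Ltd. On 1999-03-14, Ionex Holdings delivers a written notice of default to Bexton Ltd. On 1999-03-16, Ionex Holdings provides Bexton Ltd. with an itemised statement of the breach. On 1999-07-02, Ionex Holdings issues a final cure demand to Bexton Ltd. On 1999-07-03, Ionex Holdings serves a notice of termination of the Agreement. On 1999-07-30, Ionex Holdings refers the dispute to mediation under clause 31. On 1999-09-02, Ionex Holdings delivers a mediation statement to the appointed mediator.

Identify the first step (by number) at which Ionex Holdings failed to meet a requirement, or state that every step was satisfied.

Step 5

Step 1: 14 days after 1999-03-03 (when the breach is discovered) is 1999-03-17; completed 1999-03-14, before the deadline.
Step 2: 66 days after 1999-03-14 (when the default notice is delivered) is 1999-05-19; 1999-03-16 is within that limit.
Step 3: 86 days after 1999-04-08 (end of the 23-day waiting period, which began when the itemised statement is provided on 1999-03-16) is 1999-07-03; done 1999-07-02 — timely.
Step 4: 45 days after 1999-07-02 (when the final cure demand is issued) is 1999-08-16; 1999-07-03 is within that limit.
Step 5: the earliest permitted date is 30 days after 1999-07-03 (when the termination notice is served), i.e. 1999-08-02; done 1999-07-30 — 3 days too early.
No need to go further; step 5 was not satisfied.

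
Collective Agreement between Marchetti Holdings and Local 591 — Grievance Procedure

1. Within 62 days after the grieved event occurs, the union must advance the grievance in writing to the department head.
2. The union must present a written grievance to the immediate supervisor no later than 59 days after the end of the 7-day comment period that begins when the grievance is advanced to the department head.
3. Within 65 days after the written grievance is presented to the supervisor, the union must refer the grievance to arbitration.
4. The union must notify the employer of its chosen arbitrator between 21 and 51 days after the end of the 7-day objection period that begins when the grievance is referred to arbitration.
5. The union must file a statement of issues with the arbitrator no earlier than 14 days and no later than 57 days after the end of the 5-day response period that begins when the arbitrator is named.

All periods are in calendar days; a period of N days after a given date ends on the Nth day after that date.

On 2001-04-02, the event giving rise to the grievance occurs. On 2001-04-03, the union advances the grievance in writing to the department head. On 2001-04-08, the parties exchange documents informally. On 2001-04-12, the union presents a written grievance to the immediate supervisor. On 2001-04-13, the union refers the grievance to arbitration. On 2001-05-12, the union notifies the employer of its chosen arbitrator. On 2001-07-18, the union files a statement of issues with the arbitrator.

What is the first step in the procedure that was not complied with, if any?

Step 5

Step 1 — counting 62 days from 2001-04-02 (when the grieved event occurs) gives a deadline of 2001-06-03; done 2001-04-03 — timely.
Step 2 — counting 59 days from 2001-04-10 (end of the 7-day comment period, which began when the grievance is advanced to the department head on 2001-04-03) gives a deadline of 2001-06-08; 2001-04-12 is within that limit.
Step 3 — counting 65 days from 2001-04-12 (when the written grievance is presented to the supervisor) gives a deadline of 2001-06-16; 2001-04-13 is within that limit.
Step 4 — 21 and 51 days from 2001-04-20 (end of the 7-day objection period, which began when the grievance is referred to arbitration on 2001-04-13) are 2001-05-11 and 2001-06-10 respectively; 2001-05-12 falls inside that range.
Step 5 — 14 and 57 days from 2001-05-17 (end of the 5-day response period, which began when the arbitrator is named on 2001-05-12) are 2001-05-31 and 2001-07-13 respectively; done 2001-07-18 — 5 days after the window closed.
The procedure was therefore not followed at step 5.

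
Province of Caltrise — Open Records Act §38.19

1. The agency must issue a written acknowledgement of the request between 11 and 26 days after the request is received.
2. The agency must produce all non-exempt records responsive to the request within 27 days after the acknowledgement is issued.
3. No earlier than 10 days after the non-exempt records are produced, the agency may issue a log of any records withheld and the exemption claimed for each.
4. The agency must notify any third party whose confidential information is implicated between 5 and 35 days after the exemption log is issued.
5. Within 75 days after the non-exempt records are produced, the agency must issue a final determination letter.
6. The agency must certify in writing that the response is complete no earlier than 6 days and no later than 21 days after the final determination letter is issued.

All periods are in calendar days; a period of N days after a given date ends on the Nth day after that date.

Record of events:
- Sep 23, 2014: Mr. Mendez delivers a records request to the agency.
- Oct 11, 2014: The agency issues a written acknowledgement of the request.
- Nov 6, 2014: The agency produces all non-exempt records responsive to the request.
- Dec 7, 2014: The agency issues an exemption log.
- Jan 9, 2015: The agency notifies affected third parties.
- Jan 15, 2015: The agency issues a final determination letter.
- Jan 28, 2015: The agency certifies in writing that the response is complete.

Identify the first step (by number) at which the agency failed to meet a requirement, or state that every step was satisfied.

None — every step was satisfied

Step 1 — 11 and 26 days from Sep 23, 2014 (when the request is received) are Oct 4, 2014 and Oct 19, 2014 respectively; done Oct 11, 2014, which is between those dates.
Step 2 — counting 27 days from Oct 11, 2014 (when the acknowledgement is issued) gives a deadline of Nov 7, 2014; completed Nov 6, 2014, before the deadline.
Step 3 — must wait 10 days from Nov 6, 2014 (when the non-exempt records are produced), so not before Nov 16, 2014; done Dec 7, 2014, after the minimum wait.
Step 4 — 5 and 35 days from Dec 7, 2014 (when the exemption log is issued) are Dec 12, 2014 and Jan 11, 2015 respectively; Jan 9, 2015 falls inside that range.
Step 5 — counting 75 days from Nov 6, 2014 (when the non-exempt records are produced) gives a deadline of Jan 20, 2015; completed Jan 15, 2015, before the deadline.
Step 6 — 6 and 21 days from Jan 15, 2015 (when the final determination letter is issued) are Jan 21, 2015 and Feb 5, 2015 respectively; done Jan 28, 2015 — within the window.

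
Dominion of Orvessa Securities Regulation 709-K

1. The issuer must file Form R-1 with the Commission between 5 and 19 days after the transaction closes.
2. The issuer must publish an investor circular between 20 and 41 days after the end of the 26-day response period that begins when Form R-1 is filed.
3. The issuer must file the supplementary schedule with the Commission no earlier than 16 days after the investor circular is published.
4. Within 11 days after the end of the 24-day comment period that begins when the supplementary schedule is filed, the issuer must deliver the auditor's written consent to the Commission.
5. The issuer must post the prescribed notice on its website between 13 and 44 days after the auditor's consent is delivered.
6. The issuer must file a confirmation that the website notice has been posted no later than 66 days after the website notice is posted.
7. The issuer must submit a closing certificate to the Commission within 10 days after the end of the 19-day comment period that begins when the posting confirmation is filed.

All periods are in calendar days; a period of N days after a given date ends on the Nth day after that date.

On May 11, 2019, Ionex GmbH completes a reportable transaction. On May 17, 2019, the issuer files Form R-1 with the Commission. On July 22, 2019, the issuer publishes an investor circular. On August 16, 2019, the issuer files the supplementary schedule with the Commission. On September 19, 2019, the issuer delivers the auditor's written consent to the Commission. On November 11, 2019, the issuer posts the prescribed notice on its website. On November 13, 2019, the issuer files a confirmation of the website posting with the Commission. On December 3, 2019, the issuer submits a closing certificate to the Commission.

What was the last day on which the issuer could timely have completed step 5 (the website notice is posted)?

Step 5 runs from September 19, 2019, when the auditor's consent is delivered. The window is 13–44 days after September 19, 2019; it closes on November 2, 2019.

November 2, 2019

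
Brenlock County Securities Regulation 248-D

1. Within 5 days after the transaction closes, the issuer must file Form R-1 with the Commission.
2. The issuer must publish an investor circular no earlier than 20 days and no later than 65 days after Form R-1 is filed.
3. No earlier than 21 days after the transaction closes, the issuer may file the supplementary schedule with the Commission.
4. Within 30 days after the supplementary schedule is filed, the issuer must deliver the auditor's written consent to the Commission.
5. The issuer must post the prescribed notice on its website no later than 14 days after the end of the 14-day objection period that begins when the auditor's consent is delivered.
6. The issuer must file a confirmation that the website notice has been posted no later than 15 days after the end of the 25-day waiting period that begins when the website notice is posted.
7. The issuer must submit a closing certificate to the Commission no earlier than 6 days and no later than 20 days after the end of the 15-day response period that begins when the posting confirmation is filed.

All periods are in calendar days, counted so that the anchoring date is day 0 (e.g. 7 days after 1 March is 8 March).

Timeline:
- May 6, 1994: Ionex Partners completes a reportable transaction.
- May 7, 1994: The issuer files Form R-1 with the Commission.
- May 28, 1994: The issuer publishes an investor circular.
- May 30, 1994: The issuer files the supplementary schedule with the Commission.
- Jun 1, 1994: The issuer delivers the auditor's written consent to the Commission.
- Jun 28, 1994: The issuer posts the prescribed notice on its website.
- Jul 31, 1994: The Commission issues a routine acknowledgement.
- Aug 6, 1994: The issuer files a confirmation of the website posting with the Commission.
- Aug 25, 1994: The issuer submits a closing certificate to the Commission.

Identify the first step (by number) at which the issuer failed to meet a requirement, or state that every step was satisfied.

Step 7

Step 1 — counting 5 days from May 6, 1994 (when the transaction closes) gives a deadline of May 11, 1994; completed May 7, 1994, before the deadline.
Step 2 — 20 and 65 days from May 7, 1994 (when Form R-1 is filed) are May 27, 1994 and Jul 11, 1994 respectively; done May 28, 1994 — within the window.
Step 3 — must wait 21 days from May 6, 1994 (when the transaction closes), so not before May 27, 1994; done May 30, 1994 — permitted.
Step 4 — counting 30 days from May 30, 1994 (when the supplementary schedule is filed) gives a deadline of Jun 29, 1994; Jun 1, 1994 is within that limit.
Step 5 — counting 14 days from Jun 15, 1994 (end of the 14-day objection period, which began when the auditor's consent is delivered on Jun 1, 1994) gives a deadline of Jun 29, 1994; done Jun 28, 1994 — timely.
Step 6 — counting 15 days from Jul 23, 1994 (end of the 25-day waiting period, which began when the website notice is posted on Jun 28, 1994) gives a deadline of Aug 7, 1994; Aug 6, 1994 is within that limit.
Step 7 — 6 and 20 days from Aug 21, 1994 (end of the 15-day response period, which began when the posting confirmation is filed on Aug 6, 1994) are Aug 27, 1994 and Sep 10, 1994 respectively; Aug 25, 1994 is 2 days too early.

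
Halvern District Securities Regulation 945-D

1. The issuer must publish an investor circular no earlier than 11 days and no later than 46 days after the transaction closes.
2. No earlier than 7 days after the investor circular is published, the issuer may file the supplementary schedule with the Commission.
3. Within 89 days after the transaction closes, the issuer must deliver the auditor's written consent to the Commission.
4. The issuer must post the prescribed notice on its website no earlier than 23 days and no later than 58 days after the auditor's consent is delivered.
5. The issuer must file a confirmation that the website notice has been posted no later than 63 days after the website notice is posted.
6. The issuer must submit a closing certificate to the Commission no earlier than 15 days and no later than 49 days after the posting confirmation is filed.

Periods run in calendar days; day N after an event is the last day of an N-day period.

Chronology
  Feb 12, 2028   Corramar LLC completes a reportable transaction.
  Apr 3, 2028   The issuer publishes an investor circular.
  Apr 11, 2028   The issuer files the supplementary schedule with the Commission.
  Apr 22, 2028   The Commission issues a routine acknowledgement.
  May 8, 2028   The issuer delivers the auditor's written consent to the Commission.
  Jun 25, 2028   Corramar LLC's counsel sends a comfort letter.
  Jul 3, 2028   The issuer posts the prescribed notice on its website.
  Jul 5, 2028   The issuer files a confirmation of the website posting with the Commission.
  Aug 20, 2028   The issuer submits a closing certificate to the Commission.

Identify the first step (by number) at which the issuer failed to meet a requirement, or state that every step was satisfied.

(1) the permitted window runs from Feb 12, 2028 + 11 = Feb 23, 2028 to Feb 12, 2028 + 46 = Mar 29, 2028; done Apr 3, 2028 — 5 days after the window closed.
Later steps need not be reached.

Step 1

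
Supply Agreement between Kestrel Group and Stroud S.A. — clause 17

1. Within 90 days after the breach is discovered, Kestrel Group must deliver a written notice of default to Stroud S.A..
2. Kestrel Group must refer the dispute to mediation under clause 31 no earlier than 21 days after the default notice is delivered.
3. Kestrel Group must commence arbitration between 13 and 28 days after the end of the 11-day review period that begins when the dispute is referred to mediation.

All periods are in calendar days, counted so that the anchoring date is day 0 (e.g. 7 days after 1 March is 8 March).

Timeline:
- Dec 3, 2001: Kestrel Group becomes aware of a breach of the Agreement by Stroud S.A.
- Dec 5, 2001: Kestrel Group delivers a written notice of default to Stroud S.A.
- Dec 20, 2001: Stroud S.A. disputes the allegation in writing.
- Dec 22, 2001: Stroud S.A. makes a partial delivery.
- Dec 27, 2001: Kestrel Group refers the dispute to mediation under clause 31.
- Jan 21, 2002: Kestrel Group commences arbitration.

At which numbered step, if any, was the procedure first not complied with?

None — every step was satisfied

(1) due by Dec 3, 2001 + 90 days = Mar 3, 2002; Dec 5, 2001 is within that limit.
(2) permitted from Dec 5, 2001 + 21 days = Dec 26, 2001 onward; done Dec 27, 2001 — permitted.
(3) the permitted window runs from Jan 7, 2002 + 13 = Jan 20, 2002 to Jan 7, 2002 + 28 = Feb 4, 2002; done Jan 21, 2002 — within the window.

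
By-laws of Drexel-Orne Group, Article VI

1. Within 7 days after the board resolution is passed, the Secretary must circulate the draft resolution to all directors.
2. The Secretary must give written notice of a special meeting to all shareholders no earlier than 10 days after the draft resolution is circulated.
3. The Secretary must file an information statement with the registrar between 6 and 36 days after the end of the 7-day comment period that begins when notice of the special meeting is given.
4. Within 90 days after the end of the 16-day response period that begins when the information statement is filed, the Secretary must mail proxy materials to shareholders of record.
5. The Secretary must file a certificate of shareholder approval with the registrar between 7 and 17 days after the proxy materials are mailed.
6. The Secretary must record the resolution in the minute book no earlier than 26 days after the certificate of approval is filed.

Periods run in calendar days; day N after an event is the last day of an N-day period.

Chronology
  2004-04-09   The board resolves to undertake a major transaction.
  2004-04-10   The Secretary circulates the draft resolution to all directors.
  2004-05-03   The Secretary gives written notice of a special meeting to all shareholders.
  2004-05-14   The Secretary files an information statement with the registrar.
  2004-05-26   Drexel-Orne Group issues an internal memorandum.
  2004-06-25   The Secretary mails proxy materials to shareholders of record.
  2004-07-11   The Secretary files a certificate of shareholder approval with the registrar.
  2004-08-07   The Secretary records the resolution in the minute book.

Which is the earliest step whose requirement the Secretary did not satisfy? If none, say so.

Step 3

Step 1 — counting 7 days from 2004-04-09 (when the board resolution is passed) gives a deadline of 2004-04-16; done 2004-04-10 — timely.
Step 2 — must wait 10 days from 2004-04-10 (when the draft resolution is circulated), so not before 2004-04-20; done 2004-05-03 — permitted.
Step 3 — 6 and 36 days from 2004-05-10 (end of the 7-day comment period, which began when notice of the special meeting is given on 2004-05-03) are 2004-05-16 and 2004-06-15 respectively; 2004-05-14 is 2 days too early.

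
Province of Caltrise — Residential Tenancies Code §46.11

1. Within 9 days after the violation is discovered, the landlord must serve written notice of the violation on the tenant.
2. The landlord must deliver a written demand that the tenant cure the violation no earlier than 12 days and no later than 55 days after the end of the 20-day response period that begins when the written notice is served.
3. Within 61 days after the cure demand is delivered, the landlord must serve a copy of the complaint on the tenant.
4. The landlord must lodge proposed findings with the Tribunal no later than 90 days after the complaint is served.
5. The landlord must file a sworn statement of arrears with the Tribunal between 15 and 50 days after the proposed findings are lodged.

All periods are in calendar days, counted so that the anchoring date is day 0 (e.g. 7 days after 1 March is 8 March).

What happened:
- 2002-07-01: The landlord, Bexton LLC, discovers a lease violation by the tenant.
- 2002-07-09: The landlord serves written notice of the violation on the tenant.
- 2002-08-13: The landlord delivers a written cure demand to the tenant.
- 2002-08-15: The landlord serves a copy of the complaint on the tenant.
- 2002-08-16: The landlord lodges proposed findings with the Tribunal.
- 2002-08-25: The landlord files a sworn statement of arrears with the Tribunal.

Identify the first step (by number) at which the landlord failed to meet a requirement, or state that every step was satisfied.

Step 5

(1) due by 2002-07-01 + 9 days = 2002-07-10; 2002-07-09 is within that limit.
(2) the permitted window runs from 2002-07-29 + 12 = 2002-08-10 to 2002-07-29 + 55 = 2002-09-22; 2002-08-13 falls inside that range.
(3) due by 2002-08-13 + 61 days = 2002-10-13; done 2002-08-15 — timely.
(4) due by 2002-08-15 + 90 days = 2002-11-13; completed 2002-08-16, before the deadline.
(5) the permitted window runs from 2002-08-16 + 15 = 2002-08-31 to 2002-08-16 + 50 = 2002-10-05; done 2002-08-25 — 6 days before the window opened.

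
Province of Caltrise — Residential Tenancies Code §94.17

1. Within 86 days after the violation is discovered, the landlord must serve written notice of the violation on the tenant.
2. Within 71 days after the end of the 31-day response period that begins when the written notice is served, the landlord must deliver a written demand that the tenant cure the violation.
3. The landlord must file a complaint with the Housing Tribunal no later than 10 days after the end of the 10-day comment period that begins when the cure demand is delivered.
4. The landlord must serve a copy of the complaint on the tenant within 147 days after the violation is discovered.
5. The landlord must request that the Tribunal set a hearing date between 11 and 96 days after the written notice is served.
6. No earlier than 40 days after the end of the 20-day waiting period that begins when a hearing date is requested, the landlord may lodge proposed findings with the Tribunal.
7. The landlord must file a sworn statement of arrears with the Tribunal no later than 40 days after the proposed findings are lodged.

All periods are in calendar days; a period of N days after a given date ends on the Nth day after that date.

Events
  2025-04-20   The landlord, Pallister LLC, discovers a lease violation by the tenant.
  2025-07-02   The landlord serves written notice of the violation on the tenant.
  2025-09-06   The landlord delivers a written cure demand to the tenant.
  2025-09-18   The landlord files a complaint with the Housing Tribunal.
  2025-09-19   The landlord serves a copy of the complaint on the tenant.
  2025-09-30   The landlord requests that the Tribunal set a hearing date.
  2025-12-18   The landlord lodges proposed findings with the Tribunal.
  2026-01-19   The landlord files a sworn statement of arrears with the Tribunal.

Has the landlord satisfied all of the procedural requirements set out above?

Step 1 — counting 86 days from 2025-04-20 (when the violation is discovered) gives a deadline of 2025-07-15; completed 2025-07-02, before the deadline.
Step 2 — counting 71 days from 2025-08-02 (end of the 31-day response period, which began when the written notice is served on 2025-07-02) gives a deadline of 2025-10-12; done 2025-09-06 — timely.
Step 3 — counting 10 days from 2025-09-16 (end of the 10-day comment period, which began when the cure demand is delivered on 2025-09-06) gives a deadline of 2025-09-26; done 2025-09-18 — timely.
Step 4 — counting 147 days from 2025-04-20 (when the violation is discovered) gives a deadline of 2025-09-14; not done until 2025-09-19, 5 days after the deadline.

No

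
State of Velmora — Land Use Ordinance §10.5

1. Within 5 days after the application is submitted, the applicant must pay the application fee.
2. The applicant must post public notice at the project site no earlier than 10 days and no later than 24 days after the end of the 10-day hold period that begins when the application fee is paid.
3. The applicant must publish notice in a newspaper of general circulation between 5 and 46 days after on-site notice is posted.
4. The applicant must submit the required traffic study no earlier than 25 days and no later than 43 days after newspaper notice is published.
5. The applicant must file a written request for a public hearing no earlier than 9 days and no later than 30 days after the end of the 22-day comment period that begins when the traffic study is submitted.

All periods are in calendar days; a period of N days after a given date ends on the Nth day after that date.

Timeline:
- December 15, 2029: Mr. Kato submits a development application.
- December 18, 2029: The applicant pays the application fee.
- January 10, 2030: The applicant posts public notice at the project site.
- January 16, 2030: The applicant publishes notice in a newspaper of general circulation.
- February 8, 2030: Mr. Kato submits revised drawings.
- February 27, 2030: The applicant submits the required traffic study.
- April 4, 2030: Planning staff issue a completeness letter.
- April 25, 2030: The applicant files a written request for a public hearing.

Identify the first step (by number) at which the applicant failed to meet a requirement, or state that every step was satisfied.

Step 1 — counting 5 days from December 15, 2029 (when the application is submitted) gives a deadline of December 20, 2029; completed December 18, 2029, before the deadline.
Step 2 — 10 and 24 days from December 28, 2029 (end of the 10-day hold period, which began when the application fee is paid on December 18, 2029) are January 7, 2030 and January 21, 2030 respectively; January 10, 2030 falls inside that range.
Step 3 — 5 and 46 days from January 10, 2030 (when on-site notice is posted) are January 15, 2030 and February 25, 2030 respectively; January 16, 2030 falls inside that range.
Step 4 — 25 and 43 days from January 16, 2030 (when newspaper notice is published) are February 10, 2030 and February 28, 2030 respectively; February 27, 2030 falls inside that range.
Step 5 — 9 and 30 days from March 21, 2030 (end of the 22-day comment period, which began when the traffic study is submitted on February 27, 2030) are March 30, 2030 and April 20, 2030 respectively; April 25, 2030 is 5 days past the end of the window.
That is the first point of non-compliance.

Step 5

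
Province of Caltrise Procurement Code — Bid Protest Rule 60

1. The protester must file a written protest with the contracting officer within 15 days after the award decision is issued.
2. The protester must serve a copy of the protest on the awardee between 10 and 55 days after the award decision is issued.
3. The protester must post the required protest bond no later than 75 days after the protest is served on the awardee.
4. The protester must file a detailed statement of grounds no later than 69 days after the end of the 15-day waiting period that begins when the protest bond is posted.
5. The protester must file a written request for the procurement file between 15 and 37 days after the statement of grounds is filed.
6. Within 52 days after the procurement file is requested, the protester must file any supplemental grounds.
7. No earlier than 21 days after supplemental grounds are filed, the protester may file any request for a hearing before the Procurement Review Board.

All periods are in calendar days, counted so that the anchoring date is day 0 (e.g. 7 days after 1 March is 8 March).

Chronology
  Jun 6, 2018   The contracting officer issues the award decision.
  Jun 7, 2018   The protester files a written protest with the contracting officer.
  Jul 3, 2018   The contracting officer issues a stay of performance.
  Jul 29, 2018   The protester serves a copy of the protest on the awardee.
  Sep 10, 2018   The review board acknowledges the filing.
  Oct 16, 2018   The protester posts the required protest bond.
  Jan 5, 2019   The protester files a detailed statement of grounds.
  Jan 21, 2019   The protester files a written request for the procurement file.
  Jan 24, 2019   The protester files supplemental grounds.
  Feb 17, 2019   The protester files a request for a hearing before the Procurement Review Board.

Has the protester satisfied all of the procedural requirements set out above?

No

Step 1 — counting 15 days from Jun 6, 2018 (when the award decision is issued) gives a deadline of Jun 21, 2018; done Jun 7, 2018 — timely.
Step 2 — 10 and 55 days from Jun 6, 2018 (when the award decision is issued) are Jun 16, 2018 and Jul 31, 2018 respectively; Jul 29, 2018 falls inside that range.
Step 3 — counting 75 days from Jul 29, 2018 (when the protest is served on the awardee) gives a deadline of Oct 12, 2018; done Oct 16, 2018 — 4 days late.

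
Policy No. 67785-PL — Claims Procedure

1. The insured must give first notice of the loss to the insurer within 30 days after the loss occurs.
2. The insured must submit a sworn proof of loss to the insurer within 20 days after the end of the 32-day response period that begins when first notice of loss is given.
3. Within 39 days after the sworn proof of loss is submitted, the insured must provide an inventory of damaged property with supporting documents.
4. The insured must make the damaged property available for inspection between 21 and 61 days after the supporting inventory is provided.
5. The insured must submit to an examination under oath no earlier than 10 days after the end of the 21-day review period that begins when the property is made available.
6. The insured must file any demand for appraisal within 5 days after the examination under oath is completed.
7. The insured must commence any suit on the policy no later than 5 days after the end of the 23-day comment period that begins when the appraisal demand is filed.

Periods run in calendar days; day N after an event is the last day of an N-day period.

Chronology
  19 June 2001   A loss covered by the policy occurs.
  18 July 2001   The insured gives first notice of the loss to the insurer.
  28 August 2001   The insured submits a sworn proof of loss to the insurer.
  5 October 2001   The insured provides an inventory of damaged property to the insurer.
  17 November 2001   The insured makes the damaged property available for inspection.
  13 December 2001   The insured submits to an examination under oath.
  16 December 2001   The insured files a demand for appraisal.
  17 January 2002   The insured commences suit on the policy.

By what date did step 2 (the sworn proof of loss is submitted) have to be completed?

8 September 2001

First notice of loss is given on 18 July 2001; the 32-day response period therefore ends 19 August 2001, and step 2 runs from that date. 20 days after 19 August 2001 is 8 September 2001.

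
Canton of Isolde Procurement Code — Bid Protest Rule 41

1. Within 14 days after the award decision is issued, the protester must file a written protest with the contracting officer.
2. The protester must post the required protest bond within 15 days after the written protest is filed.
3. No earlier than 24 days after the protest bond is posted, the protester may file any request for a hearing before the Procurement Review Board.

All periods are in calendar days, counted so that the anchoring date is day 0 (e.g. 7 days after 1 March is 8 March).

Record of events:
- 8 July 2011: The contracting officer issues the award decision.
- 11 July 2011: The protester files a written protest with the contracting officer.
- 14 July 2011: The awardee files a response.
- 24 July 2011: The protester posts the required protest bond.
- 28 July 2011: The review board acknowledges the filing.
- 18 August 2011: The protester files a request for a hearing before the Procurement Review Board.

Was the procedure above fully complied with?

Yes

(1) due by 8 July 2011 + 14 days = 22 July 2011; 11 July 2011 is within that limit.
(2) due by 11 July 2011 + 15 days = 26 July 2011; completed 24 July 2011, before the deadline.
(3) permitted from 24 July 2011 + 24 days = 17 August 2011 onward; 18 August 2011 is on or after that date.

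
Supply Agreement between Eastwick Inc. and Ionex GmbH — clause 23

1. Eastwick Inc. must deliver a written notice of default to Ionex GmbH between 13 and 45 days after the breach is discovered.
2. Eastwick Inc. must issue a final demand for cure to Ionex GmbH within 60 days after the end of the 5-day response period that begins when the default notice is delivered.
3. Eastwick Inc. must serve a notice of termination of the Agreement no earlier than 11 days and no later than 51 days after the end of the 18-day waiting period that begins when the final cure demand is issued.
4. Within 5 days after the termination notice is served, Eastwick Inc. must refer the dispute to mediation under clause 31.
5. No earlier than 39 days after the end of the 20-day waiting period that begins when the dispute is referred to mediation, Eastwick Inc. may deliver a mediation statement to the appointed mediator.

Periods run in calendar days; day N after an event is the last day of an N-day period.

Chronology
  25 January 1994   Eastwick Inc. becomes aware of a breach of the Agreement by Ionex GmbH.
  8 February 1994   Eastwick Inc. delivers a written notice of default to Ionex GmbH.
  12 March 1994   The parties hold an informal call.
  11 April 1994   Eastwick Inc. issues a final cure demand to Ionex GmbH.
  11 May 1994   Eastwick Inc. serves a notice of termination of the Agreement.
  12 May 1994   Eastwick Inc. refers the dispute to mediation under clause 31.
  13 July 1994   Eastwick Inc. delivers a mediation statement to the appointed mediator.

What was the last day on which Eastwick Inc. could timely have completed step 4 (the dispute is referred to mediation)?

16 May 1994

Step 4 runs from 11 May 1994, when the termination notice is served. 5 days after 11 May 1994 is 16 May 1994.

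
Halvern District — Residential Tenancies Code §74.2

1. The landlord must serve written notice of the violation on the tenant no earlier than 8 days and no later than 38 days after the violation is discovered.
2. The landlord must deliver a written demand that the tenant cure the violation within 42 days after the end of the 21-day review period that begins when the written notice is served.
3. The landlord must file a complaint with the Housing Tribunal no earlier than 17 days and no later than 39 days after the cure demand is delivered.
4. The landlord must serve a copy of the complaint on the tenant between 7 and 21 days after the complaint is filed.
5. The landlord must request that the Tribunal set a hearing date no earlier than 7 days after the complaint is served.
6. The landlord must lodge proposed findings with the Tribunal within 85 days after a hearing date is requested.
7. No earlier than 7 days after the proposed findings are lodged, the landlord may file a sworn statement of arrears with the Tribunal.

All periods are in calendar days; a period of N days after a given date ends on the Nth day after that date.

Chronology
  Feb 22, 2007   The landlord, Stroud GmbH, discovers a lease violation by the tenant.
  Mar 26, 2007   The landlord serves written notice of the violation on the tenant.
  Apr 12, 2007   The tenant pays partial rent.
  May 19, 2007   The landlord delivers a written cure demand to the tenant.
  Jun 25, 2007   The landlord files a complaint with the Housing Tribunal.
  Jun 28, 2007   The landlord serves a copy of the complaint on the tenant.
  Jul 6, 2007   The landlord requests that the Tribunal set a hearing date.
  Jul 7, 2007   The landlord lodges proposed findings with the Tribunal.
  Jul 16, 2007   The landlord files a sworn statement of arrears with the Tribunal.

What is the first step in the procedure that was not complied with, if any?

Step 1 — 8 and 38 days from Feb 22, 2007 (when the violation is discovered) are Mar 2, 2007 and Apr 1, 2007 respectively; done Mar 26, 2007 — within the window.
Step 2 — counting 42 days from Apr 16, 2007 (end of the 21-day review period, which began when the written notice is served on Mar 26, 2007) gives a deadline of May 28, 2007; completed May 19, 2007, before the deadline.
Step 3 — 17 and 39 days from May 19, 2007 (when the cure demand is delivered) are Jun 5, 2007 and Jun 27, 2007 respectively; Jun 25, 2007 falls inside that range.
Step 4 — 7 and 21 days from Jun 25, 2007 (when the complaint is filed) are Jul 2, 2007 and Jul 16, 2007 respectively; done Jun 28, 2007 — 4 days before the window opened.

Step 4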